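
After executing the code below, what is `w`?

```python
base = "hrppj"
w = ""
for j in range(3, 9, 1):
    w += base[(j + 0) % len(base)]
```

j=3: add base[3]='p' → 'p'
j=4: add base[4]='j' → 'pj'
j=5: add base[0]='h' → 'pjh'
j=6: add base[1]='r' → 'pjhr'
j=7: add base[2]='p' → 'pjhrp'
j=8: add base[3]='p' → 'pjhrpp'

'pjhrpp'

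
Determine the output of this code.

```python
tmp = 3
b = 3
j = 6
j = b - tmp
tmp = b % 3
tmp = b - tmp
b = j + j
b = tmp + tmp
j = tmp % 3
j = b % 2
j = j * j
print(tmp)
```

j = 3-3 = 0
tmp = 3%3 = 0
tmp = 3-0 = 3
b = 0+0 = 0
b = 3+3 = 6
j = 3%3 = 0
j = 6%2 = 0
j = 0*0 = 0

3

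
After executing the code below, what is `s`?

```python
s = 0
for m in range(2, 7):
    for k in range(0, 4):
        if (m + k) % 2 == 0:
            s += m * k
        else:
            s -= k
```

40

m=2,k=0: even sum, s = 0+0 = 0
m=2,k=1: odd sum, s = 0-1 = -1
m=2,k=2: even sum, s = (-1)+4 = 3
m=2,k=3: odd sum, s = 3-3 = 0
m=3,k=0: odd sum, s = 0-0 = 0
m=3,k=1: even sum, s = 0+3 = 3
m=3,k=2: odd sum, s = 3-2 = 1
m=3,k=3: even sum, s = 1+9 = 10
m=4,k=0: even sum, s = 10+0 = 10
m=4,k=1: odd sum, s = 10-1 = 9
m=4,k=2: even sum, s = 9+8 = 17
m=4,k=3: odd sum, s = 17-3 = 14
m=5,k=0: odd sum, s = 14-0 = 14
m=5,k=1: even sum, s = 14+5 = 19
m=5,k=2: odd sum, s = 19-2 = 17
m=5,k=3: even sum, s = 17+15 = 32
m=6,k=0: even sum, s = 32+0 = 32
m=6,k=1: odd sum, s = 32-1 = 31
m=6,k=2: even sum, s = 31+12 = 43
m=6,k=3: odd sum, s = 43-3 = 40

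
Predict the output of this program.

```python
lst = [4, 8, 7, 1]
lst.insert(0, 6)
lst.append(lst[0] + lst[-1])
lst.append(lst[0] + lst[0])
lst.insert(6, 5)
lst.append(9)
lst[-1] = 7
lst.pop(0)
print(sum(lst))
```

51

insert 6 at 0 → [6, 4, 8, 7, 1]
append lst[0]+lst[-1] = 6+1 = 7 → [6, 4, 8, 7, 1, 7]
append lst[0]+lst[0] = 6+6 = 12 → [6, 4, 8, 7, 1, 7, 12]
insert 5 at 6 → [6, 4, 8, 7, 1, 7, 5, 12]
append 9 → [6, 4, 8, 7, 1, 7, 5, 12, 9]
lst[-1] = 7 → [6, 4, 8, 7, 1, 7, 5, 12, 7]
pop(0) removes 6 → [4, 8, 7, 1, 7, 5, 12, 7]
sum = 51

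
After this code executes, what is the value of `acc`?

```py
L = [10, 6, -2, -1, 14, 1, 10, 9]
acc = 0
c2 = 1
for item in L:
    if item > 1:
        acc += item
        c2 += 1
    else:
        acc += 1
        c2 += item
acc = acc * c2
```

item=10: >1, acc = 0+10 = 10; c2=2
item=6: >1, acc = 10+6 = 16; c2=3
item=-2: not >1, acc = 16+1 = 17; c2=1
item=-1: not >1, acc = 17+1 = 18; c2=0
item=14: >1, acc = 18+14 = 32; c2=1
item=1: not >1, acc = 32+1 = 33; c2=2
item=10: >1, acc = 33+10 = 43; c2=3
item=9: >1, acc = 43+9 = 52; c2=4
acc*c2 = 52*4 = 208

208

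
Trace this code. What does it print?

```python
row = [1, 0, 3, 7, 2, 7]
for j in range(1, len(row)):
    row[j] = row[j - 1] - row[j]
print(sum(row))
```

j=1: row[1] = 1-0 = 1 → [1, 1, 3, 7, 2, 7]
j=2: row[2] = 1-3 = -2 → [1, 1, -2, 7, 2, 7]
j=3: row[3] = (-2)-7 = -9 → [1, 1, -2, -9, 2, 7]
j=4: row[4] = (-9)-2 = -11 → [1, 1, -2, -9, -11, 7]
j=5: row[5] = (-11)-7 = -18 → [1, 1, -2, -9, -11, -18]
sum = -38

-38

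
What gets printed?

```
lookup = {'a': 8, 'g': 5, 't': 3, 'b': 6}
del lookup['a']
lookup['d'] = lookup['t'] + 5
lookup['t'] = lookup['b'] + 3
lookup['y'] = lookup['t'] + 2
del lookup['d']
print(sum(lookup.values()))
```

31

del 'a' → {'g': 5, 't': 3, 'b': 6}
lookup['d'] = lookup['t']+5 = 8 → {'g': 5, 't': 3, 'b': 6, 'd': 8}
lookup['t'] = lookup['b']+3 = 9 → {'g': 5, 't': 9, 'b': 6, 'd': 8}
lookup['y'] = lookup['t']+2 = 11 → {'g': 5, 't': 9, 'b': 6, 'd': 8, 'y': 11}
del 'd' → {'g': 5, 't': 9, 'b': 6, 'y': 11}
sum of values = 31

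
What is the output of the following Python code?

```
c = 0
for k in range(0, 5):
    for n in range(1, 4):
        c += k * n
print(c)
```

k=0,n=1: c = 0+0 = 0
k=0,n=2: c = 0+0 = 0
k=0,n=3: c = 0+0 = 0
k=1,n=1: c = 0+1 = 1
k=1,n=2: c = 1+2 = 3
k=1,n=3: c = 3+3 = 6
k=2,n=1: c = 6+2 = 8
k=2,n=2: c = 8+4 = 12
k=2,n=3: c = 12+6 = 18
k=3,n=1: c = 18+3 = 21
k=3,n=2: c = 21+6 = 27
k=3,n=3: c = 27+9 = 36
k=4,n=1: c = 36+4 = 40
k=4,n=2: c = 40+8 = 48
k=4,n=3: c = 48+12 = 60

60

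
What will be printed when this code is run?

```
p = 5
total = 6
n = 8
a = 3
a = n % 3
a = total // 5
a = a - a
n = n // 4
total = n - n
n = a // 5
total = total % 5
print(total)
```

a = 8%3 = 2
a = 6//5 = 1
a = 1-1 = 0
n = 8//4 = 2
total = 2-2 = 0
n = 0//5 = 0
total = 0%5 = 0

0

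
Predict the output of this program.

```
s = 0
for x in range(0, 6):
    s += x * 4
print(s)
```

x=0: s = 0+0*4 = 0
x=1: s = 0+1*4 = 4
x=2: s = 4+2*4 = 12
x=3: s = 12+3*4 = 24
x=4: s = 24+4*4 = 40
x=5: s = 40+5*4 = 60

60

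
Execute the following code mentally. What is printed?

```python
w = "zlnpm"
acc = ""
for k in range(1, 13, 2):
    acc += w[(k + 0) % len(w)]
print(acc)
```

k=1: add w[1]='l' → 'l'
k=3: add w[3]='p' → 'lp'
k=5: add w[0]='z' → 'lpz'
k=7: add w[2]='n' → 'lpzn'
k=9: add w[4]='m' → 'lpznm'
k=11: add w[1]='l' → 'lpznml'

lpznml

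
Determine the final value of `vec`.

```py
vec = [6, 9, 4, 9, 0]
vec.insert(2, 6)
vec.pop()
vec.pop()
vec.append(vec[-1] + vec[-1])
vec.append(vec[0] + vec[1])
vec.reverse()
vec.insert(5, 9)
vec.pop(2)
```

insert 6 at 2 → [6, 9, 6, 4, 9, 0]
pop() removes 0 → [6, 9, 6, 4, 9]
pop() removes 9 → [6, 9, 6, 4]
append vec[-1]+vec[-1] = 4+4 = 8 → [6, 9, 6, 4, 8]
append vec[0]+vec[1] = 6+9 = 15 → [6, 9, 6, 4, 8, 15]
reverse → [15, 8, 4, 6, 9, 6]
insert 9 at 5 → [15, 8, 4, 6, 9, 9, 6]
pop(2) removes 4 → [15, 8, 6, 9, 9, 6]

[15, 8, 6, 9, 9, 6]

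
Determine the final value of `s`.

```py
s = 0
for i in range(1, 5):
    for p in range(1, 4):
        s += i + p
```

54

i=1,p=1: s = 0+2 = 2
i=1,p=2: s = 2+3 = 5
i=1,p=3: s = 5+4 = 9
i=2,p=1: s = 9+3 = 12
i=2,p=2: s = 12+4 = 16
i=2,p=3: s = 16+5 = 21
i=3,p=1: s = 21+4 = 25
i=3,p=2: s = 25+5 = 30
i=3,p=3: s = 30+6 = 36
i=4,p=1: s = 36+5 = 41
i=4,p=2: s = 41+6 = 47
i=4,p=3: s = 47+7 = 54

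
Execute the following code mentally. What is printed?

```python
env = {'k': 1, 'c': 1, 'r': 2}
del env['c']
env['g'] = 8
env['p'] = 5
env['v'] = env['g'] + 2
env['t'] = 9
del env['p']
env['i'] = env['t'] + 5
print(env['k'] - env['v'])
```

del 'c' → {'k': 1, 'r': 2}
env['g'] = 8 → {'k': 1, 'r': 2, 'g': 8}
env['p'] = 5 → {'k': 1, 'r': 2, 'g': 8, 'p': 5}
env['v'] = env['g']+2 = 10 → {'k': 1, 'r': 2, 'g': 8, 'p': 5, 'v': 10}
env['t'] = 9 → {'k': 1, 'r': 2, 'g': 8, 'p': 5, 'v': 10, 't': 9}
del 'p' → {'k': 1, 'r': 2, 'g': 8, 'v': 10, 't': 9}
env['i'] = env['t']+5 = 14 → {'k': 1, 'r': 2, 'g': 8, 'v': 10, 't': 9, 'i': 14}
env['k']-env['v'] = 1-10 = -9

-9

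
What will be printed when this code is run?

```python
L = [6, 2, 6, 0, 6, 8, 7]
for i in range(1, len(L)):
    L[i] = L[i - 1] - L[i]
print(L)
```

[6, 4, -2, -2, -8, -16, -23]

i=1: L[1] = 6-2 = 4 → [6, 4, 6, 0, 6, 8, 7]
i=2: L[2] = 4-6 = -2 → [6, 4, -2, 0, 6, 8, 7]
i=3: L[3] = (-2)-0 = -2 → [6, 4, -2, -2, 6, 8, 7]
i=4: L[4] = (-2)-6 = -8 → [6, 4, -2, -2, -8, 8, 7]
i=5: L[5] = (-8)-8 = -16 → [6, 4, -2, -2, -8, -16, 7]
i=6: L[6] = (-16)-7 = -23 → [6, 4, -2, -2, -8, -16, -23]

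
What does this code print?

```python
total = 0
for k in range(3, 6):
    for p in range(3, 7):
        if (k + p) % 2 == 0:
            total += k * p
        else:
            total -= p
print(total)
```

76

k=3,p=3: even sum, total = 0+9 = 9
k=3,p=4: odd sum, total = 9-4 = 5
k=3,p=5: even sum, total = 5+15 = 20
k=3,p=6: odd sum, total = 20-6 = 14
k=4,p=3: odd sum, total = 14-3 = 11
k=4,p=4: even sum, total = 11+16 = 27
k=4,p=5: odd sum, total = 27-5 = 22
k=4,p=6: even sum, total = 22+24 = 46
k=5,p=3: even sum, total = 46+15 = 61
k=5,p=4: odd sum, total = 61-4 = 57
k=5,p=5: even sum, total = 57+25 = 82
k=5,p=6: odd sum, total = 82-6 = 76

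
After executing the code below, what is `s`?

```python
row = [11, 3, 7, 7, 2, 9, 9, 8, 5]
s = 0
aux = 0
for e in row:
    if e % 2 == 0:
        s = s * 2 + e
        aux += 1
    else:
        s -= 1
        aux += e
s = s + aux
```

44

e=11: not even, s = 0-1 = -1; aux=11
e=3: not even, s = (-1)-1 = -2; aux=14
e=7: not even, s = (-2)-1 = -3; aux=21
e=7: not even, s = (-3)-1 = -4; aux=28
e=2: even, s = (-4)*2+2 = -6; aux=29
e=9: not even, s = (-6)-1 = -7; aux=38
e=9: not even, s = (-7)-1 = -8; aux=47
e=8: even, s = (-8)*2+8 = -8; aux=48
e=5: not even, s = (-8)-1 = -9; aux=53
s+aux = (-9)+53 = 44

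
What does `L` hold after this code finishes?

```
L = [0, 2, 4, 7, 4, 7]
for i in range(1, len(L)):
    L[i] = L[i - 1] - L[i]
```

[0, -2, -6, -13, -17, -24]

i=1: L[1] = 0-2 = -2 → [0, -2, 4, 7, 4, 7]
i=2: L[2] = (-2)-4 = -6 → [0, -2, -6, 7, 4, 7]
i=3: L[3] = (-6)-7 = -13 → [0, -2, -6, -13, 4, 7]
i=4: L[4] = (-13)-4 = -17 → [0, -2, -6, -13, -17, 7]
i=5: L[5] = (-17)-7 = -24 → [0, -2, -6, -13, -17, -24]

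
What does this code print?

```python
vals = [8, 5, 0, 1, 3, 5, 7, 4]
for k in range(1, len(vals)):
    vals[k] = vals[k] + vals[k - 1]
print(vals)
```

k=1: vals[1] = 5+8 = 13 → [8, 13, 0, 1, 3, 5, 7, 4]
k=2: vals[2] = 0+13 = 13 → [8, 13, 13, 1, 3, 5, 7, 4]
k=3: vals[3] = 1+13 = 14 → [8, 13, 13, 14, 3, 5, 7, 4]
k=4: vals[4] = 3+14 = 17 → [8, 13, 13, 14, 17, 5, 7, 4]
k=5: vals[5] = 5+17 = 22 → [8, 13, 13, 14, 17, 22, 7, 4]
k=6: vals[6] = 7+22 = 29 → [8, 13, 13, 14, 17, 22, 29, 4]
k=7: vals[7] = 4+29 = 33 → [8, 13, 13, 14, 17, 22, 29, 33]

[8, 13, 13, 14, 17, 22, 29, 33]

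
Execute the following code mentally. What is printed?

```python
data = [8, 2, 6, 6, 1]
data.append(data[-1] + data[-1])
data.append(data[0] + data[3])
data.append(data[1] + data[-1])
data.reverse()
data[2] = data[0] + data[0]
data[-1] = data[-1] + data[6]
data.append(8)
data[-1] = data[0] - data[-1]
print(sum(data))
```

append data[-1]+data[-1] = 1+1 = 2 → [8, 2, 6, 6, 1, 2]
append data[0]+data[3] = 8+6 = 14 → [8, 2, 6, 6, 1, 2, 14]
append data[1]+data[-1] = 2+14 = 16 → [8, 2, 6, 6, 1, 2, 14, 16]
reverse → [16, 14, 2, 1, 6, 6, 2, 8]
data[2] = data[0]+data[0] = 16+16 = 32 → [16, 14, 32, 1, 6, 6, 2, 8]
data[-1] = data[-1]+data[6] = 8+2 = 10 → [16, 14, 32, 1, 6, 6, 2, 10]
append 8 → [16, 14, 32, 1, 6, 6, 2, 10, 8]
data[-1] = data[0]-data[-1] = 16-8 = 8 → [16, 14, 32, 1, 6, 6, 2, 10, 8]
sum = 95

95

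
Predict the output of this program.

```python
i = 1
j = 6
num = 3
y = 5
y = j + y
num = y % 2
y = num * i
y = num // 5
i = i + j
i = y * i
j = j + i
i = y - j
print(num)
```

y = 6+5 = 11
num = 11%2 = 1
y = 1*1 = 1
y = 1//5 = 0
i = 1+6 = 7
i = 0*7 = 0
j = 6+0 = 6
i = 0-6 = -6

1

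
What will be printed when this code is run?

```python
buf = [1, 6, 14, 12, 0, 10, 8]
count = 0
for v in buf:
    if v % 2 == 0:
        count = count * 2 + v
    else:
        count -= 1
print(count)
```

476

v=1: not even, count = 0-1 = -1
v=6: even, count = (-1)*2+6 = 4
v=14: even, count = 4*2+14 = 22
v=12: even, count = 22*2+12 = 56
v=0: even, count = 56*2+0 = 112
v=10: even, count = 112*2+10 = 234
v=8: even, count = 234*2+8 = 476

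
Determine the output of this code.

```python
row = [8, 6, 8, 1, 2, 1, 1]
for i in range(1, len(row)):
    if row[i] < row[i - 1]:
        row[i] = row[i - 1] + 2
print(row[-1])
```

i=1: 6<8, row[1] = 8+2 = 10 → [8, 10, 8, 1, 2, 1, 1]
i=2: 8<10, row[2] = 10+2 = 12 → [8, 10, 12, 1, 2, 1, 1]
i=3: 1<12, row[3] = 12+2 = 14 → [8, 10, 12, 14, 2, 1, 1]
i=4: 2<14, row[4] = 14+2 = 16 → [8, 10, 12, 14, 16, 1, 1]
i=5: 1<16, row[5] = 16+2 = 18 → [8, 10, 12, 14, 16, 18, 1]
i=6: 1<18, row[6] = 18+2 = 20 → [8, 10, 12, 14, 16, 18, 20]

20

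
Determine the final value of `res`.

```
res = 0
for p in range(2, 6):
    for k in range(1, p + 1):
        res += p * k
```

p=2,k=1: res = 0+2 = 2
p=2,k=2: res = 2+4 = 6
p=3,k=1: res = 6+3 = 9
p=3,k=2: res = 9+6 = 15
p=3,k=3: res = 15+9 = 24
p=4,k=1: res = 24+4 = 28
p=4,k=2: res = 28+8 = 36
p=4,k=3: res = 36+12 = 48
p=4,k=4: res = 48+16 = 64
p=5,k=1: res = 64+5 = 69
p=5,k=2: res = 69+10 = 79
p=5,k=3: res = 79+15 = 94
p=5,k=4: res = 94+20 = 114
p=5,k=5: res = 114+25 = 139

139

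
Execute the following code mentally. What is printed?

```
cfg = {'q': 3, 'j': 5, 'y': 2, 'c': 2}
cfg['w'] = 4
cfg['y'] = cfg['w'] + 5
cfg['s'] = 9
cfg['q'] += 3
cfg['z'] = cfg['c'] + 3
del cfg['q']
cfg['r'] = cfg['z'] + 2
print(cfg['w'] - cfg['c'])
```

2

cfg['w'] = 4 → {'q': 3, 'j': 5, 'y': 2, 'c': 2, 'w': 4}
cfg['y'] = cfg['w']+5 = 9 → {'q': 3, 'j': 5, 'y': 9, 'c': 2, 'w': 4}
cfg['s'] = 9 → {'q': 3, 'j': 5, 'y': 9, 'c': 2, 'w': 4, 's': 9}
cfg['q'] = 3+3 = 6 → {'q': 6, 'j': 5, 'y': 9, 'c': 2, 'w': 4, 's': 9}
cfg['z'] = cfg['c']+3 = 5 → {'q': 6, 'j': 5, 'y': 9, 'c': 2, 'w': 4, 's': 9, 'z': 5}
del 'q' → {'j': 5, 'y': 9, 'c': 2, 'w': 4, 's': 9, 'z': 5}
cfg['r'] = cfg['z']+2 = 7 → {'j': 5, 'y': 9, 'c': 2, 'w': 4, 's': 9, 'z': 5, 'r': 7}
cfg['w']-cfg['c'] = 4-2 = 2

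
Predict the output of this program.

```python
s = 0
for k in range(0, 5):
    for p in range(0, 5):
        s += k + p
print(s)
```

k=0,p=0: s = 0+0 = 0
k=0,p=1: s = 0+1 = 1
k=0,p=2: s = 1+2 = 3
k=0,p=3: s = 3+3 = 6
k=0,p=4: s = 6+4 = 10
k=1,p=0: s = 10+1 = 11
k=1,p=1: s = 11+2 = 13
k=1,p=2: s = 13+3 = 16
k=1,p=3: s = 16+4 = 20
k=1,p=4: s = 20+5 = 25
k=2,p=0: s = 25+2 = 27
k=2,p=1: s = 27+3 = 30
k=2,p=2: s = 30+4 = 34
k=2,p=3: s = 34+5 = 39
k=2,p=4: s = 39+6 = 45
k=3,p=0: s = 45+3 = 48
k=3,p=1: s = 48+4 = 52
k=3,p=2: s = 52+5 = 57
k=3,p=3: s = 57+6 = 63
k=3,p=4: s = 63+7 = 70
k=4,p=0: s = 70+4 = 74
k=4,p=1: s = 74+5 = 79
k=4,p=2: s = 79+6 = 85
k=4,p=3: s = 85+7 = 92
k=4,p=4: s = 92+8 = 100

100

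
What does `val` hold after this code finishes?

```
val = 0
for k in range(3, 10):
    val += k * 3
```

k=3: val = 0+3*3 = 9
k=4: val = 9+4*3 = 21
k=5: val = 21+5*3 = 36
k=6: val = 36+6*3 = 54
k=7: val = 54+7*3 = 75
k=8: val = 75+8*3 = 99
k=9: val = 99+9*3 = 126

126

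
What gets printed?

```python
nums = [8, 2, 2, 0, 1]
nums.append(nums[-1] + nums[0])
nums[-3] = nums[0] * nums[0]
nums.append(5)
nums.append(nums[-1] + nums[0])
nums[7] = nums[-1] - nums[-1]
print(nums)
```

append nums[-1]+nums[0] = 1+8 = 9 → [8, 2, 2, 0, 1, 9]
nums[-3] = nums[0]*nums[0] = 8*8 = 64 → [8, 2, 2, 64, 1, 9]
append 5 → [8, 2, 2, 64, 1, 9, 5]
append nums[-1]+nums[0] = 5+8 = 13 → [8, 2, 2, 64, 1, 9, 5, 13]
nums[7] = nums[-1]-nums[-1] = 13-13 = 0 → [8, 2, 2, 64, 1, 9, 5, 0]

[8, 2, 2, 64, 1, 9, 5, 0]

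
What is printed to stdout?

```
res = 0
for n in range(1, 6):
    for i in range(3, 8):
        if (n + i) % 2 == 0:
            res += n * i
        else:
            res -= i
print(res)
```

135

n=1,i=3: even sum, res = 0+3 = 3
n=1,i=4: odd sum, res = 3-4 = -1
n=1,i=5: even sum, res = (-1)+5 = 4
n=1,i=6: odd sum, res = 4-6 = -2
n=1,i=7: even sum, res = (-2)+7 = 5
n=2,i=3: odd sum, res = 5-3 = 2
n=2,i=4: even sum, res = 2+8 = 10
n=2,i=5: odd sum, res = 10-5 = 5
n=2,i=6: even sum, res = 5+12 = 17
n=2,i=7: odd sum, res = 17-7 = 10
n=3,i=3: even sum, res = 10+9 = 19
n=3,i=4: odd sum, res = 19-4 = 15
n=3,i=5: even sum, res = 15+15 = 30
n=3,i=6: odd sum, res = 30-6 = 24
n=3,i=7: even sum, res = 24+21 = 45
n=4,i=3: odd sum, res = 45-3 = 42
n=4,i=4: even sum, res = 42+16 = 58
n=4,i=5: odd sum, res = 58-5 = 53
n=4,i=6: even sum, res = 53+24 = 77
n=4,i=7: odd sum, res = 77-7 = 70
n=5,i=3: even sum, res = 70+15 = 85
n=5,i=4: odd sum, res = 85-4 = 81
n=5,i=5: even sum, res = 81+25 = 106
n=5,i=6: odd sum, res = 106-6 = 100
n=5,i=7: even sum, res = 100+35 = 135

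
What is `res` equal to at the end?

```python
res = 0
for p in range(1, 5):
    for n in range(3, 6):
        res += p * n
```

120

p=1,n=3: res = 0+3 = 3
p=1,n=4: res = 3+4 = 7
p=1,n=5: res = 7+5 = 12
p=2,n=3: res = 12+6 = 18
p=2,n=4: res = 18+8 = 26
p=2,n=5: res = 26+10 = 36
p=3,n=3: res = 36+9 = 45
p=3,n=4: res = 45+12 = 57
p=3,n=5: res = 57+15 = 72
p=4,n=3: res = 72+12 = 84
p=4,n=4: res = 84+16 = 100
p=4,n=5: res = 100+20 = 120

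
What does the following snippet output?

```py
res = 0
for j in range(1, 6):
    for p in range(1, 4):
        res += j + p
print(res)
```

j=1,p=1: res = 0+2 = 2
j=1,p=2: res = 2+3 = 5
j=1,p=3: res = 5+4 = 9
j=2,p=1: res = 9+3 = 12
j=2,p=2: res = 12+4 = 16
j=2,p=3: res = 16+5 = 21
j=3,p=1: res = 21+4 = 25
j=3,p=2: res = 25+5 = 30
j=3,p=3: res = 30+6 = 36
j=4,p=1: res = 36+5 = 41
j=4,p=2: res = 41+6 = 47
j=4,p=3: res = 47+7 = 54
j=5,p=1: res = 54+6 = 60
j=5,p=2: res = 60+7 = 67
j=5,p=3: res = 67+8 = 75

75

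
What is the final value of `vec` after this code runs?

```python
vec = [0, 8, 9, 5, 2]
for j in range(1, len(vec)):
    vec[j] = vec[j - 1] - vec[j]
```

[0, -8, -17, -22, -24]

j=1: vec[1] = 0-8 = -8 → [0, -8, 9, 5, 2]
j=2: vec[2] = (-8)-9 = -17 → [0, -8, -17, 5, 2]
j=3: vec[3] = (-17)-5 = -22 → [0, -8, -17, -22, 2]
j=4: vec[4] = (-22)-2 = -24 → [0, -8, -17, -22, -24]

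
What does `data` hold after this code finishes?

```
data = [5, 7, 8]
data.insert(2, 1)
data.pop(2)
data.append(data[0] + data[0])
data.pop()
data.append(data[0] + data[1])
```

[5, 7, 8, 12]

insert 1 at 2 → [5, 7, 1, 8]
pop(2) removes 1 → [5, 7, 8]
append data[0]+data[0] = 5+5 = 10 → [5, 7, 8, 10]
pop() removes 10 → [5, 7, 8]
append data[0]+data[1] = 5+7 = 12 → [5, 7, 8, 12]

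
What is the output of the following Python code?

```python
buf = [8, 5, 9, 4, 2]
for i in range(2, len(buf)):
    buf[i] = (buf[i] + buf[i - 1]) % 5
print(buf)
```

i=2: buf[2] = (9+5)%5 = 4 → [8, 5, 4, 4, 2]
i=3: buf[3] = (4+4)%5 = 3 → [8, 5, 4, 3, 2]
i=4: buf[4] = (2+3)%5 = 0 → [8, 5, 4, 3, 0]

[8, 5, 4, 3, 0]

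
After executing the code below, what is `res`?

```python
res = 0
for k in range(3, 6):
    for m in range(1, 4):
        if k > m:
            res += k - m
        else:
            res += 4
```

k=3,m=1: 3>1, res = 0+2 = 2
k=3,m=2: 3>2, res = 2+1 = 3
k=3,m=3: not 3>3, res = 3+4 = 7
k=4,m=1: 4>1, res = 7+3 = 10
k=4,m=2: 4>2, res = 10+2 = 12
k=4,m=3: 4>3, res = 12+1 = 13
k=5,m=1: 5>1, res = 13+4 = 17
k=5,m=2: 5>2, res = 17+3 = 20
k=5,m=3: 5>3, res = 20+2 = 22

22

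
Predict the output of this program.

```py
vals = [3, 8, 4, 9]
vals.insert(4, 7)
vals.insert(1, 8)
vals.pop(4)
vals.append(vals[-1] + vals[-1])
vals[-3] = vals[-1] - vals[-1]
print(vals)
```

[3, 8, 8, 0, 7, 14]

insert 7 at 4 → [3, 8, 4, 9, 7]
insert 8 at 1 → [3, 8, 8, 4, 9, 7]
pop(4) removes 9 → [3, 8, 8, 4, 7]
append vals[-1]+vals[-1] = 7+7 = 14 → [3, 8, 8, 4, 7, 14]
vals[-3] = vals[-1]-vals[-1] = 14-14 = 0 → [3, 8, 8, 0, 7, 14]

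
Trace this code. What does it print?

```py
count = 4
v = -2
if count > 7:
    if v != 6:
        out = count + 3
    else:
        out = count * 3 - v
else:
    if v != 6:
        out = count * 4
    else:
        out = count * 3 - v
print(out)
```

count=4, v=-2
count > 7 is False; v != 6 is True
→ out = count * 4 = 16

16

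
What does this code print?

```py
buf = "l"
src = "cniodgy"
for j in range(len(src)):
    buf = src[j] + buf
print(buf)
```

j=0: prepend 'c' → 'cl'
j=1: prepend 'n' → 'ncl'
j=2: prepend 'i' → 'incl'
j=3: prepend 'o' → 'oincl'
j=4: prepend 'd' → 'doincl'
j=5: prepend 'g' → 'gdoincl'
j=6: prepend 'y' → 'ygdoincl'

ygdoincl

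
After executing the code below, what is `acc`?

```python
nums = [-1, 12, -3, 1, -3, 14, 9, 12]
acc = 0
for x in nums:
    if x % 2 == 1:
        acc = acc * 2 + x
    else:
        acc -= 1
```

x=-1: odd, acc = 0*2+(-1) = -1
x=12: not odd, acc = (-1)-1 = -2
x=-3: odd, acc = (-2)*2+(-3) = -7
x=1: odd, acc = (-7)*2+1 = -13
x=-3: odd, acc = (-13)*2+(-3) = -29
x=14: not odd, acc = (-29)-1 = -30
x=9: odd, acc = (-30)*2+9 = -51
x=12: not odd, acc = (-51)-1 = -52

-52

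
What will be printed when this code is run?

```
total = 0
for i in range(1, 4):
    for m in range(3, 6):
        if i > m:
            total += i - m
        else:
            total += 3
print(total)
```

i=1,m=3: not 1>3, total = 0+3 = 3
i=1,m=4: not 1>4, total = 3+3 = 6
i=1,m=5: not 1>5, total = 6+3 = 9
i=2,m=3: not 2>3, total = 9+3 = 12
i=2,m=4: not 2>4, total = 12+3 = 15
i=2,m=5: not 2>5, total = 15+3 = 18
i=3,m=3: not 3>3, total = 18+3 = 21
i=3,m=4: not 3>4, total = 21+3 = 24
i=3,m=5: not 3>5, total = 24+3 = 27

27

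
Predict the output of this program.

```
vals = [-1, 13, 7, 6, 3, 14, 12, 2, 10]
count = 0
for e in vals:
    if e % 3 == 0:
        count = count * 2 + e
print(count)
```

e=-1: not %3==0
e=13: not %3==0
e=7: not %3==0
e=6: %3==0, count = 0*2+6 = 6
e=3: %3==0, count = 6*2+3 = 15
e=14: not %3==0
e=12: %3==0, count = 15*2+12 = 42
e=2: not %3==0
e=10: not %3==0

42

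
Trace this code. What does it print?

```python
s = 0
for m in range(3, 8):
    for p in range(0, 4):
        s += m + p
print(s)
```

130

m=3,p=0: s = 0+3 = 3
m=3,p=1: s = 3+4 = 7
m=3,p=2: s = 7+5 = 12
m=3,p=3: s = 12+6 = 18
m=4,p=0: s = 18+4 = 22
m=4,p=1: s = 22+5 = 27
m=4,p=2: s = 27+6 = 33
m=4,p=3: s = 33+7 = 40
m=5,p=0: s = 40+5 = 45
m=5,p=1: s = 45+6 = 51
m=5,p=2: s = 51+7 = 58
m=5,p=3: s = 58+8 = 66
m=6,p=0: s = 66+6 = 72
m=6,p=1: s = 72+7 = 79
m=6,p=2: s = 79+8 = 87
m=6,p=3: s = 87+9 = 96
m=7,p=0: s = 96+7 = 103
m=7,p=1: s = 103+8 = 111
m=7,p=2: s = 111+9 = 120
m=7,p=3: s = 120+10 = 130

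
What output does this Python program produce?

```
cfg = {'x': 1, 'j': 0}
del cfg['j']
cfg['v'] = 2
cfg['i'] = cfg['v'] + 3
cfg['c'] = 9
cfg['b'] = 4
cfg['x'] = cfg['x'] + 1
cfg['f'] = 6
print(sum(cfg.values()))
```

del 'j' → {'x': 1}
cfg['v'] = 2 → {'x': 1, 'v': 2}
cfg['i'] = cfg['v']+3 = 5 → {'x': 1, 'v': 2, 'i': 5}
cfg['c'] = 9 → {'x': 1, 'v': 2, 'i': 5, 'c': 9}
cfg['b'] = 4 → {'x': 1, 'v': 2, 'i': 5, 'c': 9, 'b': 4}
cfg['x'] = cfg['x']+1 = 2 → {'x': 2, 'v': 2, 'i': 5, 'c': 9, 'b': 4}
cfg['f'] = 6 → {'x': 2, 'v': 2, 'i': 5, 'c': 9, 'b': 4, 'f': 6}
sum of values = 28

28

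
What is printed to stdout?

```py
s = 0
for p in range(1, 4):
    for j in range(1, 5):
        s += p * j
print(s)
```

60

p=1,j=1: s = 0+1 = 1
p=1,j=2: s = 1+2 = 3
p=1,j=3: s = 3+3 = 6
p=1,j=4: s = 6+4 = 10
p=2,j=1: s = 10+2 = 12
p=2,j=2: s = 12+4 = 16
p=2,j=3: s = 16+6 = 22
p=2,j=4: s = 22+8 = 30
p=3,j=1: s = 30+3 = 33
p=3,j=2: s = 33+6 = 39
p=3,j=3: s = 39+9 = 48
p=3,j=4: s = 48+12 = 60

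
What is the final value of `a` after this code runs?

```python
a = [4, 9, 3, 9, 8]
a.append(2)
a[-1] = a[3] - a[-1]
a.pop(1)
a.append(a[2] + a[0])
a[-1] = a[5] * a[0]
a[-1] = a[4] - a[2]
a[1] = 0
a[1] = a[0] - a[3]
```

[4, -4, 9, 8, 7, -2]

append 2 → [4, 9, 3, 9, 8, 2]
a[-1] = a[3]-a[-1] = 9-2 = 7 → [4, 9, 3, 9, 8, 7]
pop(1) removes 9 → [4, 3, 9, 8, 7]
append a[2]+a[0] = 9+4 = 13 → [4, 3, 9, 8, 7, 13]
a[-1] = a[5]*a[0] = 13*4 = 52 → [4, 3, 9, 8, 7, 52]
a[-1] = a[4]-a[2] = 7-9 = -2 → [4, 3, 9, 8, 7, -2]
a[1] = 0 → [4, 0, 9, 8, 7, -2]
a[1] = a[0]-a[3] = 4-8 = -4 → [4, -4, 9, 8, 7, -2]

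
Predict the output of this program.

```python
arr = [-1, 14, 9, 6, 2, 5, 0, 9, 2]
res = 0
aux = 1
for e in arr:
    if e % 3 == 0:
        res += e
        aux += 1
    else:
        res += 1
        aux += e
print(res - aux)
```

e=-1: not %3==0, res = 0+1 = 1; aux=0
e=14: not %3==0, res = 1+1 = 2; aux=14
e=9: %3==0, res = 2+9 = 11; aux=15
e=6: %3==0, res = 11+6 = 17; aux=16
e=2: not %3==0, res = 17+1 = 18; aux=18
e=5: not %3==0, res = 18+1 = 19; aux=23
e=0: %3==0, res = 19+0 = 19; aux=24
e=9: %3==0, res = 19+9 = 28; aux=25
e=2: not %3==0, res = 28+1 = 29; aux=27
res-aux = 29-27 = 2

2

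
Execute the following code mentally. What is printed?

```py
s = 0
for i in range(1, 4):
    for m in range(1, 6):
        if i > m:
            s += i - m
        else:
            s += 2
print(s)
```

i=1,m=1: not 1>1, s = 0+2 = 2
i=1,m=2: not 1>2, s = 2+2 = 4
i=1,m=3: not 1>3, s = 4+2 = 6
i=1,m=4: not 1>4, s = 6+2 = 8
i=1,m=5: not 1>5, s = 8+2 = 10
i=2,m=1: 2>1, s = 10+1 = 11
i=2,m=2: not 2>2, s = 11+2 = 13
i=2,m=3: not 2>3, s = 13+2 = 15
i=2,m=4: not 2>4, s = 15+2 = 17
i=2,m=5: not 2>5, s = 17+2 = 19
i=3,m=1: 3>1, s = 19+2 = 21
i=3,m=2: 3>2, s = 21+1 = 22
i=3,m=3: not 3>3, s = 22+2 = 24
i=3,m=4: not 3>4, s = 24+2 = 26
i=3,m=5: not 3>5, s = 26+2 = 28

28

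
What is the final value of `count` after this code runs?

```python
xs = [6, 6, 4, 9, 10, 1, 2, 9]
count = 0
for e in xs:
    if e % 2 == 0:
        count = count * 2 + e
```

e=6: even, count = 0*2+6 = 6
e=6: even, count = 6*2+6 = 18
e=4: even, count = 18*2+4 = 40
e=9: not even
e=10: even, count = 40*2+10 = 90
e=1: not even
e=2: even, count = 90*2+2 = 182
e=9: not even

182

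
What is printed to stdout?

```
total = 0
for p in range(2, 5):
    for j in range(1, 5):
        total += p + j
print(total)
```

p=2,j=1: total = 0+3 = 3
p=2,j=2: total = 3+4 = 7
p=2,j=3: total = 7+5 = 12
p=2,j=4: total = 12+6 = 18
p=3,j=1: total = 18+4 = 22
p=3,j=2: total = 22+5 = 27
p=3,j=3: total = 27+6 = 33
p=3,j=4: total = 33+7 = 40
p=4,j=1: total = 40+5 = 45
p=4,j=2: total = 45+6 = 51
p=4,j=3: total = 51+7 = 58
p=4,j=4: total = 58+8 = 66

66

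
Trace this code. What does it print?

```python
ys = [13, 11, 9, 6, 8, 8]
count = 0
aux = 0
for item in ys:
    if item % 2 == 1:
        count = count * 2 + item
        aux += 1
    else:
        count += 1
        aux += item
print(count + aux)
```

111

item=13: odd, count = 0*2+13 = 13; aux=1
item=11: odd, count = 13*2+11 = 37; aux=2
item=9: odd, count = 37*2+9 = 83; aux=3
item=6: not odd, count = 83+1 = 84; aux=9
item=8: not odd, count = 84+1 = 85; aux=17
item=8: not odd, count = 85+1 = 86; aux=25
count+aux = 86+25 = 111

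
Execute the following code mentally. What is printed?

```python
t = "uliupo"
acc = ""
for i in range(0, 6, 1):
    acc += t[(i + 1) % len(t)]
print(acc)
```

liupou

i=0: add t[1]='l' → 'l'
i=1: add t[2]='i' → 'li'
i=2: add t[3]='u' → 'liu'
i=3: add t[4]='p' → 'liup'
i=4: add t[5]='o' → 'liupo'
i=5: add t[0]='u' → 'liupou'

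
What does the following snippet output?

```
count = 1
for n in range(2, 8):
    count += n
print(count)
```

28

n=2: count = 1+2 = 3
n=3: count = 3+3 = 6
n=4: count = 6+4 = 10
n=5: count = 10+5 = 15
n=6: count = 15+6 = 21
n=7: count = 21+7 = 28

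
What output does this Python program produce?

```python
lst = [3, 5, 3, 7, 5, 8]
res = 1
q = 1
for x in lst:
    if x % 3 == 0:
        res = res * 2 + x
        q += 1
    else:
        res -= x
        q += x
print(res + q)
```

11

x=3: %3==0, res = 1*2+3 = 5; q=2
x=5: not %3==0, res = 5-5 = 0; q=7
x=3: %3==0, res = 0*2+3 = 3; q=8
x=7: not %3==0, res = 3-7 = -4; q=15
x=5: not %3==0, res = (-4)-5 = -9; q=20
x=8: not %3==0, res = (-9)-8 = -17; q=28
res+q = (-17)+28 = 11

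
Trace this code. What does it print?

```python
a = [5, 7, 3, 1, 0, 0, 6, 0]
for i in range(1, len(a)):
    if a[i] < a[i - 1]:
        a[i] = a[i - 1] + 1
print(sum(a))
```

i=1: 7>=5, unchanged → [5, 7, 3, 1, 0, 0, 6, 0]
i=2: 3<7, a[2] = 7+1 = 8 → [5, 7, 8, 1, 0, 0, 6, 0]
i=3: 1<8, a[3] = 8+1 = 9 → [5, 7, 8, 9, 0, 0, 6, 0]
i=4: 0<9, a[4] = 9+1 = 10 → [5, 7, 8, 9, 10, 0, 6, 0]
i=5: 0<10, a[5] = 10+1 = 11 → [5, 7, 8, 9, 10, 11, 6, 0]
i=6: 6<11, a[6] = 11+1 = 12 → [5, 7, 8, 9, 10, 11, 12, 0]
i=7: 0<12, a[7] = 12+1 = 13 → [5, 7, 8, 9, 10, 11, 12, 13]
sum = 75

75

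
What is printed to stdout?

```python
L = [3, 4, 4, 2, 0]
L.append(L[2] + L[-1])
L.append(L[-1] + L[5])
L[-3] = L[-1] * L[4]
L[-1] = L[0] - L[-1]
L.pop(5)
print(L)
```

[3, 4, 4, 2, 0, -5]

append L[2]+L[-1] = 4+0 = 4 → [3, 4, 4, 2, 0, 4]
append L[-1]+L[5] = 4+4 = 8 → [3, 4, 4, 2, 0, 4, 8]
L[-3] = L[-1]*L[4] = 8*0 = 0 → [3, 4, 4, 2, 0, 4, 8]
L[-1] = L[0]-L[-1] = 3-8 = -5 → [3, 4, 4, 2, 0, 4, -5]
pop(5) removes 4 → [3, 4, 4, 2, 0, -5]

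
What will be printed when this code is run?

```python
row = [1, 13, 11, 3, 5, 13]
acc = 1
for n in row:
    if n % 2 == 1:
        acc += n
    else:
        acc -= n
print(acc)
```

n=1: odd, acc = 1+1 = 2
n=13: odd, acc = 2+13 = 15
n=11: odd, acc = 15+11 = 26
n=3: odd, acc = 26+3 = 29
n=5: odd, acc = 29+5 = 34
n=13: odd, acc = 34+13 = 47

47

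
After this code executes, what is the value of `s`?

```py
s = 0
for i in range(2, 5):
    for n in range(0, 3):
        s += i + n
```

i=2,n=0: s = 0+2 = 2
i=2,n=1: s = 2+3 = 5
i=2,n=2: s = 5+4 = 9
i=3,n=0: s = 9+3 = 12
i=3,n=1: s = 12+4 = 16
i=3,n=2: s = 16+5 = 21
i=4,n=0: s = 21+4 = 25
i=4,n=1: s = 25+5 = 30
i=4,n=2: s = 30+6 = 36

36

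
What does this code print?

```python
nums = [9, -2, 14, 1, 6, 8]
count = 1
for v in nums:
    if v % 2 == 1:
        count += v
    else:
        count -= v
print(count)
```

-15

v=9: odd, count = 1+9 = 10
v=-2: not odd, count = 10-(-2) = 12
v=14: not odd, count = 12-14 = -2
v=1: odd, count = (-2)+1 = -1
v=6: not odd, count = (-1)-6 = -7
v=8: not odd, count = (-7)-8 = -15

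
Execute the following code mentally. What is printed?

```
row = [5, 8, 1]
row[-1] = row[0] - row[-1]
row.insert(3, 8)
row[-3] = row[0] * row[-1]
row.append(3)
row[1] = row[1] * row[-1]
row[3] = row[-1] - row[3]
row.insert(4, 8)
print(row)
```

[5, 120, 4, -5, 8, 3]

row[-1] = row[0]-row[-1] = 5-1 = 4 → [5, 8, 4]
insert 8 at 3 → [5, 8, 4, 8]
row[-3] = row[0]*row[-1] = 5*8 = 40 → [5, 40, 4, 8]
append 3 → [5, 40, 4, 8, 3]
row[1] = row[1]*row[-1] = 40*3 = 120 → [5, 120, 4, 8, 3]
row[3] = row[-1]-row[3] = 3-8 = -5 → [5, 120, 4, -5, 3]
insert 8 at 4 → [5, 120, 4, -5, 8, 3]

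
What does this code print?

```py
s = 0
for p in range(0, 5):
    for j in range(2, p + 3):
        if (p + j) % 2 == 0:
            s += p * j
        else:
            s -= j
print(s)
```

p=0,j=2: even sum, s = 0+0 = 0
p=1,j=2: odd sum, s = 0-2 = -2
p=1,j=3: even sum, s = (-2)+3 = 1
p=2,j=2: even sum, s = 1+4 = 5
p=2,j=3: odd sum, s = 5-3 = 2
p=2,j=4: even sum, s = 2+8 = 10
p=3,j=2: odd sum, s = 10-2 = 8
p=3,j=3: even sum, s = 8+9 = 17
p=3,j=4: odd sum, s = 17-4 = 13
p=3,j=5: even sum, s = 13+15 = 28
p=4,j=2: even sum, s = 28+8 = 36
p=4,j=3: odd sum, s = 36-3 = 33
p=4,j=4: even sum, s = 33+16 = 49
p=4,j=5: odd sum, s = 49-5 = 44
p=4,j=6: even sum, s = 44+24 = 68

68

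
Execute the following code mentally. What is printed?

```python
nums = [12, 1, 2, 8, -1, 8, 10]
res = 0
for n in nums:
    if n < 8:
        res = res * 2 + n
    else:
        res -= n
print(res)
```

n=12: not <8, res = 0-12 = -12
n=1: <8, res = (-12)*2+1 = -23
n=2: <8, res = (-23)*2+2 = -44
n=8: not <8, res = (-44)-8 = -52
n=-1: <8, res = (-52)*2+(-1) = -105
n=8: not <8, res = (-105)-8 = -113
n=10: not <8, res = (-113)-10 = -123

-123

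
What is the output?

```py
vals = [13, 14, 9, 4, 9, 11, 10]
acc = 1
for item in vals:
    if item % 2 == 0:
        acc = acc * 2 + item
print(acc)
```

82

item=13: not even
item=14: even, acc = 1*2+14 = 16
item=9: not even
item=4: even, acc = 16*2+4 = 36
item=9: not even
item=11: not even
item=10: even, acc = 36*2+10 = 82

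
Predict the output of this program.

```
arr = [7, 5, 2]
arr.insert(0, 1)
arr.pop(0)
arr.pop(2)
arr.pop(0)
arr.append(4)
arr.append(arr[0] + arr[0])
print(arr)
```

insert 1 at 0 → [1, 7, 5, 2]
pop(0) removes 1 → [7, 5, 2]
pop(2) removes 2 → [7, 5]
pop(0) removes 7 → [5]
append 4 → [5, 4]
append arr[0]+arr[0] = 5+5 = 10 → [5, 4, 10]

[5, 4, 10]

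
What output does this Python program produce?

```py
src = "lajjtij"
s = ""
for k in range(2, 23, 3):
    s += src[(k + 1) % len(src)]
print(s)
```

jjjiatl

k=2: add src[3]='j' → 'j'
k=5: add src[6]='j' → 'jj'
k=8: add src[2]='j' → 'jjj'
k=11: add src[5]='i' → 'jjji'
k=14: add src[1]='a' → 'jjjia'
k=17: add src[4]='t' → 'jjjiat'
k=20: add src[0]='l' → 'jjjiatl'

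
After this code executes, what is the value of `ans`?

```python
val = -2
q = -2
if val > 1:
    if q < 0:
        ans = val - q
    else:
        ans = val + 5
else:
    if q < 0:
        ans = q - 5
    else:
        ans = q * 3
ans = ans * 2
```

-14

val=-2, q=-2
val > 1 is False; q < 0 is True
→ ans = q - 5 = -7
ans = (-7)*2 = -14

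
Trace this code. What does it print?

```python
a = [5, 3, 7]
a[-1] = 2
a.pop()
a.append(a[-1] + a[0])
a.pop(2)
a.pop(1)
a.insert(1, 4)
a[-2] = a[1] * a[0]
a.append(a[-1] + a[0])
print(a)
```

[20, 4, 24]

a[-1] = 2 → [5, 3, 2]
pop() removes 2 → [5, 3]
append a[-1]+a[0] = 3+5 = 8 → [5, 3, 8]
pop(2) removes 8 → [5, 3]
pop(1) removes 3 → [5]
insert 4 at 1 → [5, 4]
a[-2] = a[1]*a[0] = 4*5 = 20 → [20, 4]
append a[-1]+a[0] = 4+20 = 24 → [20, 4, 24]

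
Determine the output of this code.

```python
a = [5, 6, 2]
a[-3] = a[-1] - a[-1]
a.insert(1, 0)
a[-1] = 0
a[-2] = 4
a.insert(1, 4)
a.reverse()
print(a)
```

[0, 4, 0, 4, 0]

a[-3] = a[-1]-a[-1] = 2-2 = 0 → [0, 6, 2]
insert 0 at 1 → [0, 0, 6, 2]
a[-1] = 0 → [0, 0, 6, 0]
a[-2] = 4 → [0, 0, 4, 0]
insert 4 at 1 → [0, 4, 0, 4, 0]
reverse → [0, 4, 0, 4, 0]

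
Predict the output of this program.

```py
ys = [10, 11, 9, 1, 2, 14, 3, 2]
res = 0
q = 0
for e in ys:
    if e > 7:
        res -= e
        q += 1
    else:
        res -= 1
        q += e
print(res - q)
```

e=10: >7, res = 0-10 = -10; q=1
e=11: >7, res = (-10)-11 = -21; q=2
e=9: >7, res = (-21)-9 = -30; q=3
e=1: not >7, res = (-30)-1 = -31; q=4
e=2: not >7, res = (-31)-1 = -32; q=6
e=14: >7, res = (-32)-14 = -46; q=7
e=3: not >7, res = (-46)-1 = -47; q=10
e=2: not >7, res = (-47)-1 = -48; q=12
res-q = (-48)-12 = -60

-60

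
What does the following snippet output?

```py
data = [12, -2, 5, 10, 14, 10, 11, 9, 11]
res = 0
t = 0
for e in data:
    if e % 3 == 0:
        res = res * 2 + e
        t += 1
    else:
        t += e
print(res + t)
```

94

e=12: %3==0, res = 0*2+12 = 12; t=1
e=-2: not %3==0; t=-1
e=5: not %3==0; t=4
e=10: not %3==0; t=14
e=14: not %3==0; t=28
e=10: not %3==0; t=38
e=11: not %3==0; t=49
e=9: %3==0, res = 12*2+9 = 33; t=50
e=11: not %3==0; t=61
res+t = 33+61 = 94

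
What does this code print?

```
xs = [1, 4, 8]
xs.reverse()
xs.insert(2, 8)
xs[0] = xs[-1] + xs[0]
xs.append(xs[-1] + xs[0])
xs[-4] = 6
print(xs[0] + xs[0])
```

18

reverse → [8, 4, 1]
insert 8 at 2 → [8, 4, 8, 1]
xs[0] = xs[-1]+xs[0] = 1+8 = 9 → [9, 4, 8, 1]
append xs[-1]+xs[0] = 1+9 = 10 → [9, 4, 8, 1, 10]
xs[-4] = 6 → [9, 6, 8, 1, 10]
xs[0]+xs[0] = 9+9 = 18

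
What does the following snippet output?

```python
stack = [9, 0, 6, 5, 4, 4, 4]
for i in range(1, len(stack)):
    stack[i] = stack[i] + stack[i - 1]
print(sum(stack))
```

i=1: stack[1] = 0+9 = 9 → [9, 9, 6, 5, 4, 4, 4]
i=2: stack[2] = 6+9 = 15 → [9, 9, 15, 5, 4, 4, 4]
i=3: stack[3] = 5+15 = 20 → [9, 9, 15, 20, 4, 4, 4]
i=4: stack[4] = 4+20 = 24 → [9, 9, 15, 20, 24, 4, 4]
i=5: stack[5] = 4+24 = 28 → [9, 9, 15, 20, 24, 28, 4]
i=6: stack[6] = 4+28 = 32 → [9, 9, 15, 20, 24, 28, 32]
sum = 137

137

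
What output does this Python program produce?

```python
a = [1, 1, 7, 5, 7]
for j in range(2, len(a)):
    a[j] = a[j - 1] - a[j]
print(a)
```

j=2: a[2] = 1-7 = -6 → [1, 1, -6, 5, 7]
j=3: a[3] = (-6)-5 = -11 → [1, 1, -6, -11, 7]
j=4: a[4] = (-11)-7 = -18 → [1, 1, -6, -11, -18]

[1, 1, -6, -11, -18]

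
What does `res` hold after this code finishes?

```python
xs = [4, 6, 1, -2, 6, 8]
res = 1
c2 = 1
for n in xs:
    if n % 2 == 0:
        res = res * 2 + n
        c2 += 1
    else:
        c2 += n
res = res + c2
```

n=4: even, res = 1*2+4 = 6; c2=2
n=6: even, res = 6*2+6 = 18; c2=3
n=1: not even; c2=4
n=-2: even, res = 18*2+(-2) = 34; c2=5
n=6: even, res = 34*2+6 = 74; c2=6
n=8: even, res = 74*2+8 = 156; c2=7
res+c2 = 156+7 = 163

163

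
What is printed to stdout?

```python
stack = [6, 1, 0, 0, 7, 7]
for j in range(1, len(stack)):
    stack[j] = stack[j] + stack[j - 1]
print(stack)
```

[6, 7, 7, 7, 14, 21]

j=1: stack[1] = 1+6 = 7 → [6, 7, 0, 0, 7, 7]
j=2: stack[2] = 0+7 = 7 → [6, 7, 7, 0, 7, 7]
j=3: stack[3] = 0+7 = 7 → [6, 7, 7, 7, 7, 7]
j=4: stack[4] = 7+7 = 14 → [6, 7, 7, 7, 14, 7]
j=5: stack[5] = 7+14 = 21 → [6, 7, 7, 7, 14, 21]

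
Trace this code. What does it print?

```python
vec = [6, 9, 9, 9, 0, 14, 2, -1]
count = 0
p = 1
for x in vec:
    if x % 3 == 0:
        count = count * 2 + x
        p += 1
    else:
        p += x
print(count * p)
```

4662

x=6: %3==0, count = 0*2+6 = 6; p=2
x=9: %3==0, count = 6*2+9 = 21; p=3
x=9: %3==0, count = 21*2+9 = 51; p=4
x=9: %3==0, count = 51*2+9 = 111; p=5
x=0: %3==0, count = 111*2+0 = 222; p=6
x=14: not %3==0; p=20
x=2: not %3==0; p=22
x=-1: not %3==0; p=21
count*p = 222*21 = 4662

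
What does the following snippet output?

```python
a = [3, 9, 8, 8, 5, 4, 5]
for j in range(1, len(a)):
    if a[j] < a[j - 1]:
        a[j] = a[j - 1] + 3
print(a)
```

[3, 9, 12, 15, 18, 21, 24]

j=1: 9>=3, unchanged → [3, 9, 8, 8, 5, 4, 5]
j=2: 8<9, a[2] = 9+3 = 12 → [3, 9, 12, 8, 5, 4, 5]
j=3: 8<12, a[3] = 12+3 = 15 → [3, 9, 12, 15, 5, 4, 5]
j=4: 5<15, a[4] = 15+3 = 18 → [3, 9, 12, 15, 18, 4, 5]
j=5: 4<18, a[5] = 18+3 = 21 → [3, 9, 12, 15, 18, 21, 5]
j=6: 5<21, a[6] = 21+3 = 24 → [3, 9, 12, 15, 18, 21, 24]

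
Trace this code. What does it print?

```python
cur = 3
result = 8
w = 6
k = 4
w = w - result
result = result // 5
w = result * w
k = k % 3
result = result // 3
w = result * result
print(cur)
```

w = 6-8 = -2
result = 8//5 = 1
w = 1*(-2) = -2
k = 4%3 = 1
result = 1//3 = 0
w = 0*0 = 0

3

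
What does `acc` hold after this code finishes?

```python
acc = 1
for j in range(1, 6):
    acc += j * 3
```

j=1: acc = 1+1*3 = 4
j=2: acc = 4+2*3 = 10
j=3: acc = 10+3*3 = 19
j=4: acc = 19+4*3 = 31
j=5: acc = 31+5*3 = 46

46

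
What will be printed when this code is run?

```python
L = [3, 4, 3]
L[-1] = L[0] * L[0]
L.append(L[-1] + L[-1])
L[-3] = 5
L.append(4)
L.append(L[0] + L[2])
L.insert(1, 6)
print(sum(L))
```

L[-1] = L[0]*L[0] = 3*3 = 9 → [3, 4, 9]
append L[-1]+L[-1] = 9+9 = 18 → [3, 4, 9, 18]
L[-3] = 5 → [3, 5, 9, 18]
append 4 → [3, 5, 9, 18, 4]
append L[0]+L[2] = 3+9 = 12 → [3, 5, 9, 18, 4, 12]
insert 6 at 1 → [3, 6, 5, 9, 18, 4, 12]
sum = 57

57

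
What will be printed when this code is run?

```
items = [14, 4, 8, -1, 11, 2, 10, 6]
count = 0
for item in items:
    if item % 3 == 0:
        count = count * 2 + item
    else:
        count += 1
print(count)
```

20

item=14: not %3==0, count = 0+1 = 1
item=4: not %3==0, count = 1+1 = 2
item=8: not %3==0, count = 2+1 = 3
item=-1: not %3==0, count = 3+1 = 4
item=11: not %3==0, count = 4+1 = 5
item=2: not %3==0, count = 5+1 = 6
item=10: not %3==0, count = 6+1 = 7
item=6: %3==0, count = 7*2+6 = 20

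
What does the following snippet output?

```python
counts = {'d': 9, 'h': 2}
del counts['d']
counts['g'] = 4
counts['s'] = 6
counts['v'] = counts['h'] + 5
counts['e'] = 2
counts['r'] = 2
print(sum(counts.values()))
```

23

del 'd' → {'h': 2}
counts['g'] = 4 → {'h': 2, 'g': 4}
counts['s'] = 6 → {'h': 2, 'g': 4, 's': 6}
counts['v'] = counts['h']+5 = 7 → {'h': 2, 'g': 4, 's': 6, 'v': 7}
counts['e'] = 2 → {'h': 2, 'g': 4, 's': 6, 'v': 7, 'e': 2}
counts['r'] = 2 → {'h': 2, 'g': 4, 's': 6, 'v': 7, 'e': 2, 'r': 2}
sum of values = 23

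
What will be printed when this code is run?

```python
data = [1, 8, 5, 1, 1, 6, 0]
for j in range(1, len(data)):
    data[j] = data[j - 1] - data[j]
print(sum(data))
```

-85

j=1: data[1] = 1-8 = -7 → [1, -7, 5, 1, 1, 6, 0]
j=2: data[2] = (-7)-5 = -12 → [1, -7, -12, 1, 1, 6, 0]
j=3: data[3] = (-12)-1 = -13 → [1, -7, -12, -13, 1, 6, 0]
j=4: data[4] = (-13)-1 = -14 → [1, -7, -12, -13, -14, 6, 0]
j=5: data[5] = (-14)-6 = -20 → [1, -7, -12, -13, -14, -20, 0]
j=6: data[6] = (-20)-0 = -20 → [1, -7, -12, -13, -14, -20, -20]
sum = -85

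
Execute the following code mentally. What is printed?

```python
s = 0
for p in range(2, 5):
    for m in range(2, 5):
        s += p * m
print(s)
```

81

p=2,m=2: s = 0+4 = 4
p=2,m=3: s = 4+6 = 10
p=2,m=4: s = 10+8 = 18
p=3,m=2: s = 18+6 = 24
p=3,m=3: s = 24+9 = 33
p=3,m=4: s = 33+12 = 45
p=4,m=2: s = 45+8 = 53
p=4,m=3: s = 53+12 = 65
p=4,m=4: s = 65+16 = 81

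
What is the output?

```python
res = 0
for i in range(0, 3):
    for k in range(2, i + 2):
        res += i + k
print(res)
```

12

i=1,k=2: res = 0+3 = 3
i=2,k=2: res = 3+4 = 7
i=2,k=3: res = 7+5 = 12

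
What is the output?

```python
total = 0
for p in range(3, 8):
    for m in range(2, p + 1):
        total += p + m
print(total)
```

185

p=3,m=2: total = 0+5 = 5
p=3,m=3: total = 5+6 = 11
p=4,m=2: total = 11+6 = 17
p=4,m=3: total = 17+7 = 24
p=4,m=4: total = 24+8 = 32
p=5,m=2: total = 32+7 = 39
p=5,m=3: total = 39+8 = 47
p=5,m=4: total = 47+9 = 56
p=5,m=5: total = 56+10 = 66
p=6,m=2: total = 66+8 = 74
p=6,m=3: total = 74+9 = 83
p=6,m=4: total = 83+10 = 93
p=6,m=5: total = 93+11 = 104
p=6,m=6: total = 104+12 = 116
p=7,m=2: total = 116+9 = 125
p=7,m=3: total = 125+10 = 135
p=7,m=4: total = 135+11 = 146
p=7,m=5: total = 146+12 = 158
p=7,m=6: total = 158+13 = 171
p=7,m=7: total = 171+14 = 185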